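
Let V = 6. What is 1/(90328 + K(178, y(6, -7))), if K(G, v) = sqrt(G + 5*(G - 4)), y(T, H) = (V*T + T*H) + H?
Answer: 11291/1019893317 - sqrt(262)/4079573268 ≈ 1.1067e-5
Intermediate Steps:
y(T, H) = H + 6*T + H*T (y(T, H) = (6*T + T*H) + H = (6*T + H*T) + H = H + 6*T + H*T)
K(G, v) = sqrt(-20 + 6*G) (K(G, v) = sqrt(G + 5*(-4 + G)) = sqrt(G + (-20 + 5*G)) = sqrt(-20 + 6*G))
1/(90328 + K(178, y(6, -7))) = 1/(90328 + sqrt(-20 + 6*178)) = 1/(90328 + sqrt(-20 + 1068)) = 1/(90328 + sqrt(1048)) = 1/(90328 + 2*sqrt(262))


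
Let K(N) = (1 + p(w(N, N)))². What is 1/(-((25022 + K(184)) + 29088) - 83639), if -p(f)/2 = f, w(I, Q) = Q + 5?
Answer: -1/279878 ≈ -3.5730e-6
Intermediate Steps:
w(I, Q) = 5 + Q
p(f) = -2*f
K(N) = (-9 - 2*N)² (K(N) = (1 - 2*(5 + N))² = (1 + (-10 - 2*N))² = (-9 - 2*N)²)
1/(-((25022 + K(184)) + 29088) - 83639) = 1/(-((25022 + (9 + 2*184)²) + 29088) - 83639) = 1/(-((25022 + (9 + 368)²) + 29088) - 83639) = 1/(-((25022 + 377²) + 29088) - 83639) = 1/(-((25022 + 142129) + 29088) - 83639) = 1/(-(167151 + 29088) - 83639) = 1/(-1*196239 - 83639) = 1/(-196239 - 83639) = 1/(-279878) = -1/279878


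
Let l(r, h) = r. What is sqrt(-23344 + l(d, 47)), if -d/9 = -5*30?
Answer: I*sqrt(21994) ≈ 148.3*I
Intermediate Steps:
d = 1350 (d = -(-45)*30 = -9*(-150) = 1350)
sqrt(-23344 + l(d, 47)) = sqrt(-23344 + 1350) = sqrt(-21994) = I*sqrt(21994)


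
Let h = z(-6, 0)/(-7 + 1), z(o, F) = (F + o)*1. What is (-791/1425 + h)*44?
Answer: 27896/1425 ≈ 19.576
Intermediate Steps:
z(o, F) = F + o
h = 1 (h = (0 - 6)/(-7 + 1) = -6/(-6) = -⅙*(-6) = 1)
(-791/1425 + h)*44 = (-791/1425 + 1)*44 = (634/1425)*44 = 27896/1425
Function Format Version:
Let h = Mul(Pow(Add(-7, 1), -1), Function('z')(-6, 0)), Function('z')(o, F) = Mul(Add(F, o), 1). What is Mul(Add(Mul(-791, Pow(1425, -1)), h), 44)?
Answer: Rational(27896, 1425) ≈ 19.576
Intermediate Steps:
Function('z')(o, F) = Add(F, o)
h = 1 (h = Mul(Pow(Add(-7, 1), -1), Add(0, -6)) = Mul(Pow(-6, -1), -6) = Mul(Rational(-1, 6), -6) = 1)
Mul(Add(Mul(-791, Pow(1425, -1)), h), 44) = Mul(Add(Mul(-791, Pow(1425, -1)), 1), 44) = Mul(Add(Mul(-791, Rational(1, 1425)), 1), 44) = Mul(Add(Rational(-791, 1425), 1), 44) = Mul(Rational(634, 1425), 44) = Rational(27896, 1425)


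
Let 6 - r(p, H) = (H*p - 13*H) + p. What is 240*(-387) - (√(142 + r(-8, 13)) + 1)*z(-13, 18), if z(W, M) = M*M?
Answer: -93204 - 324*√429 ≈ -99915.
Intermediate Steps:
r(p, H) = 6 - p + 13*H - H*p (r(p, H) = 6 - ((H*p - 13*H) + p) = 6 - ((-13*H + H*p) + p) = 6 - (p - 13*H + H*p) = 6 + (-p + 13*H - H*p) = 6 - p + 13*H - H*p)
z(W, M) = M²
240*(-387) - (√(142 + r(-8, 13)) + 1)*z(-13, 18) = 240*(-387) - (√(142 + (6 - 1*(-8) + 13*13 - 1*13*(-8))) + 1)*18² = -92880 - (√(142 + (6 + 8 + 169 + 104)) + 1)*324 = -92880 - (√(142 + 287) + 1)*324 = -92880 - (√429 + 1)*324 = -92880 - (1 + √429)*324 = -92880 - (324 + 324*√429) = -92880 + (-324 - 324*√429) = -93204 - 324*√429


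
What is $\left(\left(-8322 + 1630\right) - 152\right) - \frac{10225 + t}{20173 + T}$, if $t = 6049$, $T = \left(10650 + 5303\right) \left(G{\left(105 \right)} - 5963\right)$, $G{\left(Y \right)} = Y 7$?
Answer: $- \frac{570667151410}{83382111} \approx -6844.0$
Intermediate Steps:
$G{\left(Y \right)} = 7 Y$
$T = -83402284$ ($T = \left(10650 + 5303\right) \left(7 \cdot 105 - 5963\right) = 15953 \left(735 - 5963\right) = 15953 \left(-5228\right) = -83402284$)
$\left(\left(-8322 + 1630\right) - 152\right) - \frac{10225 + t}{20173 + T} = \left(\left(-8322 + 1630\right) - 152\right) - \frac{10225 + 6049}{20173 - 83402284} = \left(-6692 - 152\right) - \frac{16274}{-83382111} = -6844 - 16274 \left(- \frac{1}{83382111}\right) = -6844 - - \frac{16274}{83382111} = -6844 + \frac{16274}{83382111} = - \frac{570667151410}{83382111}$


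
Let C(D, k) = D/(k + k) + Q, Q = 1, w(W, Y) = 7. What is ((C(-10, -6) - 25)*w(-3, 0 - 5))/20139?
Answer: -139/17262 ≈ -0.0080524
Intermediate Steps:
C(D, k) = 1 + D/(2*k) (C(D, k) = D/(k + k) + 1 = D/((2*k)) + 1 = (1/(2*k))*D + 1 = D/(2*k) + 1 = 1 + D/(2*k))
((C(-10, -6) - 25)*w(-3, 0 - 5))/20139 = (((-6 + (1/2)*(-10))/(-6) - 25)*7)/20139 = ((-(-6 - 5)/6 - 25)*7)*(1/20139) = ((-1/6*(-11) - 25)*7)*(1/20139) = ((11/6 - 25)*7)*(1/20139) = -139/6*7*(1/20139) = -973/6*1/20139 = -139/17262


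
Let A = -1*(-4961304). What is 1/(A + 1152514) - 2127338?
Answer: -13006157356483/6113818 ≈ -2.1273e+6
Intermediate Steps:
A = 4961304
1/(A + 1152514) - 2127338 = 1/(4961304 + 1152514) - 2127338 = 1/6113818 - 2127338 = -13006157356483/6113818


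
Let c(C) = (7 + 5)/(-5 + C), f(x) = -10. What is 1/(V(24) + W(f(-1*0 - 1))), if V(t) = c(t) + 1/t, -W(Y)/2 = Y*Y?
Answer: -456/90893 ≈ -0.0050169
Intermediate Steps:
W(Y) = -2*Y**2 (W(Y) = -2*Y*Y = -2*Y**2)
c(C) = 12/(-5 + C)
V(t) = 1/t + 12/(-5 + t) (V(t) = 12/(-5 + t) + 1/t = 1/t + 12/(-5 + t))
1/(V(24) + W(f(-1*0 - 1))) = 1/((-5 + 13*24)/(24*(-5 + 24)) - 2*(-10)**2) = 1/((1/24)*(-5 + 312)/19 - 2*100) = 1/((1/24)*(1/19)*307 - 200) = 1/(307/456 - 200) = 1/(-90893/456) = -456/90893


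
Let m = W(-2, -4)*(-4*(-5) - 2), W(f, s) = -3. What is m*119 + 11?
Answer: -6415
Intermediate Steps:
m = -54 (m = -3*(-4*(-5) - 2) = -3*(20 - 2) = -3*18 = -54)
m*119 + 11 = -54*119 + 11 = -6426 + 11 = -6415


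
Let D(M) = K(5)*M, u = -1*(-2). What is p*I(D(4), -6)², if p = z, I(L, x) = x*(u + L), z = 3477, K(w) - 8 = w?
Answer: 365001552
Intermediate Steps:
K(w) = 8 + w
u = 2
D(M) = 13*M (D(M) = (8 + 5)*M = 13*M)
I(L, x) = x*(2 + L)
p = 3477
p*I(D(4), -6)² = 3477*(-6*(2 + 13*4))² = 3477*(-6*(2 + 52))² = 3477*(-6*54)² = 3477*(-324)² = 3477*104976 = 365001552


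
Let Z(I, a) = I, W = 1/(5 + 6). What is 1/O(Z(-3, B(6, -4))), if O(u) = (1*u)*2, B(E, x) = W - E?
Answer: -⅙ ≈ -0.16667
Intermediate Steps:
W = 1/11 ≈ 0.090909
B(E, x) = 1/11 - E
O(u) = 2*u (O(u) = u*2 = 2*u)
1/O(Z(-3, B(6, -4))) = 1/(2*(-3)) = 1/(-6) = -⅙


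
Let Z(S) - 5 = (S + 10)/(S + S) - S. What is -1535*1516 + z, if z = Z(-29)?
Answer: -134967489/58 ≈ -2.3270e+6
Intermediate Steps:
Z(S) = 5 - S + (10 + S)/(2*S) (Z(S) = 5 + ((S + 10)/(S + S) - S) = 5 + ((10 + S)/((2*S)) - S) = 5 + ((10 + S)*(1/(2*S)) - S) = 5 + ((10 + S)/(2*S) - S) = 5 + (-S + (10 + S)/(2*S)) = 5 - S + (10 + S)/(2*S))
z = 1991/58 (z = 11/2 - 1*(-29) + 5/(-29) = 11/2 + 29 + 5*(-1/29) = 11/2 + 29 - 5/29 = 1991/58 ≈ 34.328)
-1535*1516 + z = -1535*1516 + 1991/58 = -2327060 + 1991/58 = -134967489/58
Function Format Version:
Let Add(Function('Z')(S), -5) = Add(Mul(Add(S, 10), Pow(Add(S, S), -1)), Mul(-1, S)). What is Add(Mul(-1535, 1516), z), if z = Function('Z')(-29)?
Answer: Rational(-134967489, 58) ≈ -2.3270e+6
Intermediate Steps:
Function('Z')(S) = Add(5, Mul(-1, S), Mul(Rational(1, 2), Pow(S, -1), Add(10, S))) (Function('Z')(S) = Add(5, Add(Mul(Add(S, 10), Pow(Add(S, S), -1)), Mul(-1, S))) = Add(5, Add(Mul(Add(10, S), Pow(Mul(2, S), -1)), Mul(-1, S))) = Add(5, Add(Mul(Add(10, S), Mul(Rational(1, 2), Pow(S, -1))), Mul(-1, S))) = Add(5, Add(Mul(Rational(1, 2), Pow(S, -1), Add(10, S)), Mul(-1, S))) = Add(5, Add(Mul(-1, S), Mul(Rational(1, 2), Pow(S, -1), Add(10, S)))) = Add(5, Mul(-1, S), Mul(Rational(1, 2), Pow(S, -1), Add(10, S))))
z = Rational(1991, 58) (z = Add(Rational(11, 2), Mul(-1, -29), Mul(5, Pow(-29, -1))) = Add(Rational(11, 2), 29, Mul(5, Rational(-1, 29))) = Add(Rational(11, 2), 29, Rational(-5, 29)) = Rational(1991, 58) ≈ 34.328)
Add(Mul(-1535, 1516), z) = Add(Mul(-1535, 1516), Rational(1991, 58)) = Add(-2327060, Rational(1991, 58)) = Rational(-134967489, 58)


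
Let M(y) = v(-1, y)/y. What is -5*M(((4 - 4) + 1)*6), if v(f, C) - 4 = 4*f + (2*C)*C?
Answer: -60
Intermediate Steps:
v(f, C) = 4 + 2*C² + 4*f (v(f, C) = 4 + (4*f + (2*C)*C) = 4 + (4*f + 2*C²) = 4 + (2*C² + 4*f) = 4 + 2*C² + 4*f)
M(y) = 2*y (M(y) = (4 + 2*y² + 4*(-1))/y = (4 + 2*y² - 4)/y = (2*y²)/y = 2*y)
-5*M(((4 - 4) + 1)*6) = -10*((4 - 4) + 1)*6 = -10*(0 + 1)*6 = -10*1*6 = -10*6 = -5*12 = -60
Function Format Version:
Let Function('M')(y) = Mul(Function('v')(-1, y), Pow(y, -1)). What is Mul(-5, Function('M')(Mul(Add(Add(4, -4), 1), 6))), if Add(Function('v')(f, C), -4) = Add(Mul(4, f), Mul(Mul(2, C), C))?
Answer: -60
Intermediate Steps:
Function('v')(f, C) = Add(4, Mul(2, Pow(C, 2)), Mul(4, f)) (Function('v')(f, C) = Add(4, Add(Mul(4, f), Mul(Mul(2, C), C))) = Add(4, Add(Mul(4, f), Mul(2, Pow(C, 2)))) = Add(4, Add(Mul(2, Pow(C, 2)), Mul(4, f))) = Add(4, Mul(2, Pow(C, 2)), Mul(4, f)))
Function('M')(y) = Mul(2, y) (Function('M')(y) = Mul(Add(4, Mul(2, Pow(y, 2)), Mul(4, -1)), Pow(y, -1)) = Mul(Add(4, Mul(2, Pow(y, 2)), -4), Pow(y, -1)) = Mul(Mul(2, Pow(y, 2)), Pow(y, -1)) = Mul(2, y))
Mul(-5, Function('M')(Mul(Add(Add(4, -4), 1), 6))) = Mul(-5, Mul(2, Mul(Add(Add(4, -4), 1), 6))) = Mul(-5, Mul(2, Mul(Add(0, 1), 6))) = Mul(-5, Mul(2, Mul(1, 6))) = Mul(-5, Mul(2, 6)) = Mul(-5, 12) = -60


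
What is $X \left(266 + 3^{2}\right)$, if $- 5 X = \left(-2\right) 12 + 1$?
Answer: $1265$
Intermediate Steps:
$X = \frac{23}{5}$ ($X = - \frac{\left(-2\right) 12 + 1}{5} = - \frac{-24 + 1}{5} = \left(- \frac{1}{5}\right) \left(-23\right) = \frac{23}{5} \approx 4.6$)
$X \left(266 + 3^{2}\right) = \frac{23 \left(266 + 3^{2}\right)}{5} = \frac{23 \left(266 + 9\right)}{5} = \frac{23}{5} \cdot 275 = 1265$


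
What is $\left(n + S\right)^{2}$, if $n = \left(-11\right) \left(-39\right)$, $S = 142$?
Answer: $326041$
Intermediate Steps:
$n = 429$
$\left(n + S\right)^{2} = \left(429 + 142\right)^{2} = 571^{2} = 326041$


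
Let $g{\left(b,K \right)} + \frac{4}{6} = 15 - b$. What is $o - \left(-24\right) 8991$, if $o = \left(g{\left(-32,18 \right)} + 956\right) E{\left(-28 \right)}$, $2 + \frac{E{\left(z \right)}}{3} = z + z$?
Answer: $41378$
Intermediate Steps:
$g{\left(b,K \right)} = \frac{43}{3} - b$ ($g{\left(b,K \right)} = - \frac{2}{3} - \left(-15 + b\right) = \frac{43}{3} - b$)
$E{\left(z \right)} = -6 + 6 z$ ($E{\left(z \right)} = -6 + 3 \left(z + z\right) = -6 + 3 \cdot 2 z = -6 + 6 z$)
$o = -174406$ ($o = \left(\left(\frac{43}{3} - -32\right) + 956\right) \left(-6 + 6 \left(-28\right)\right) = \left(\left(\frac{43}{3} + 32\right) + 956\right) \left(-6 - 168\right) = \left(\frac{139}{3} + 956\right) \left(-174\right) = \frac{3007}{3} \left(-174\right) = -174406$)
$o - \left(-24\right) 8991 = -174406 - \left(-24\right) 8991 = -174406 - -215784 = -174406 + 215784 = 41378$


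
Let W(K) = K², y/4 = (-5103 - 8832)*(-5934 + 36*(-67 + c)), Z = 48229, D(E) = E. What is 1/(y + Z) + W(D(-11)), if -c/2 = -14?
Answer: 49497270230/409068349 ≈ 121.00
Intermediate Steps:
c = 28 (c = -2*(-14) = 28)
y = 409020120 (y = 4*((-5103 - 8832)*(-5934 + 36*(-67 + 28))) = 4*(-13935*(-5934 + 36*(-39))) = 4*(-13935*(-5934 - 1404)) = 4*(-13935*(-7338)) = 4*102255030 = 409020120)
1/(y + Z) + W(D(-11)) = 1/(409020120 + 48229) + (-11)² = 1/409068349 + 121 = 49497270230/409068349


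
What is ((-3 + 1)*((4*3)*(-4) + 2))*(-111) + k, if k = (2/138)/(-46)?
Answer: -32412889/3174 ≈ -10212.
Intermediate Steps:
k = -1/3174 (k = (2*(1/138))*(-1/46) = (1/69)*(-1/46) = -1/3174 ≈ -0.00031506)
((-3 + 1)*((4*3)*(-4) + 2))*(-111) + k = ((-3 + 1)*((4*3)*(-4) + 2))*(-111) - 1/3174 = -2*(12*(-4) + 2)*(-111) - 1/3174 = -2*(-48 + 2)*(-111) - 1/3174 = -2*(-46)*(-111) - 1/3174 = 92*(-111) - 1/3174 = -10212 - 1/3174 = -32412889/3174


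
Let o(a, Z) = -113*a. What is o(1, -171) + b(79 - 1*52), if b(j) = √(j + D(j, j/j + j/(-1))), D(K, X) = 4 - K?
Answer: -111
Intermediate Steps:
b(j) = 2 (b(j) = √(j + (4 - j)) = √4 = 2)
o(1, -171) + b(79 - 1*52) = -113*1 + 2 = -113 + 2 = -111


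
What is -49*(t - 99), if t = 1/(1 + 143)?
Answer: 698495/144 ≈ 4850.7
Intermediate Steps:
t = 1/144 ≈ 0.0069444
-49*(t - 99) = -49*(1/144 - 99) = -49*(-14255/144) = 698495/144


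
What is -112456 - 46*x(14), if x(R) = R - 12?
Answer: -112548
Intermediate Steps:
x(R) = -12 + R
-112456 - 46*x(14) = -112456 - 46*(-12 + 14) = -112456 - 46*2 = -112456 - 1*92 = -112456 - 92 = -112548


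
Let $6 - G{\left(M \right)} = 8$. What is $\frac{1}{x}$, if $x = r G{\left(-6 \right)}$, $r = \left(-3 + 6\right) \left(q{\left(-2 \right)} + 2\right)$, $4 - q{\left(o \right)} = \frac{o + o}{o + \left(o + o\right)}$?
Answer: $- \frac{1}{32} \approx -0.03125$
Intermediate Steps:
$G{\left(M \right)} = -2$ ($G{\left(M \right)} = 6 - 8 = -2$)
$q{\left(o \right)} = \frac{10}{3}$ ($q{\left(o \right)} = 4 - \frac{o + o}{o + \left(o + o\right)} = 4 - \frac{2 o}{o + 2 o} = 4 - \frac{2 o}{3 o} = 4 - 2 o \frac{1}{3 o} = 4 - \frac{2}{3} = \frac{10}{3}$)
$r = 16$ ($r = \left(-3 + 6\right) \left(\frac{10}{3} + 2\right) = 3 \cdot \frac{16}{3} = 16$)
$x = -32$ ($x = 16 \left(-2\right) = -32$)
$\frac{1}{x} = \frac{1}{-32} = - \frac{1}{32}$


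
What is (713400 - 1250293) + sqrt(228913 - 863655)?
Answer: -536893 + I*sqrt(634742) ≈ -5.3689e+5 + 796.71*I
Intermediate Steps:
(713400 - 1250293) + sqrt(228913 - 863655) = -536893 + sqrt(-634742) = -536893 + I*sqrt(634742)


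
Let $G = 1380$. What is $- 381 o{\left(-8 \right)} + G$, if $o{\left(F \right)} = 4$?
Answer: $-144$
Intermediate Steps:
$- 381 o{\left(-8 \right)} + G = \left(-381\right) 4 + 1380 = -1524 + 1380 = -144$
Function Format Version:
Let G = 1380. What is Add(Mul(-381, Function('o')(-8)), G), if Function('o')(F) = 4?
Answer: -144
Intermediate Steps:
Add(Mul(-381, Function('o')(-8)), G) = Add(Mul(-381, 4), 1380) = Add(-1524, 1380) = -144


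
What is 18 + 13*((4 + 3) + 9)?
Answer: 226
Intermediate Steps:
18 + 13*((4 + 3) + 9) = 18 + 13*(7 + 9) = 18 + 13*16 = 18 + 208 = 226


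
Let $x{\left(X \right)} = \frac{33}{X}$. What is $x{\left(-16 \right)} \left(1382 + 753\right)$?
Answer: $- \frac{70455}{16} \approx -4403.4$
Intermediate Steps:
$x{\left(-16 \right)} \left(1382 + 753\right) = \frac{33}{-16} \left(1382 + 753\right) = 33 \left(- \frac{1}{16}\right) 2135 = \left(- \frac{33}{16}\right) 2135 = - \frac{70455}{16}$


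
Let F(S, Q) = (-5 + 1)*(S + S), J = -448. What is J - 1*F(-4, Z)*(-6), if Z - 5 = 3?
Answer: -256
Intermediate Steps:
Z = 8 (Z = 5 + 3 = 8)
F(S, Q) = -8*S
J - 1*F(-4, Z)*(-6) = -448 - 1*(-8*(-4))*(-6) = -448 - 1*32*(-6) = -448 - 32*(-6) = -448 - 1*(-192) = -448 + 192 = -256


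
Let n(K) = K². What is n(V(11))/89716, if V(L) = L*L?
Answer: 1331/8156 ≈ 0.16319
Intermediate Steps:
V(L) = L²
n(V(11))/89716 = (11²)²/89716 = 121²*(1/89716) = 14641*(1/89716) = 1331/8156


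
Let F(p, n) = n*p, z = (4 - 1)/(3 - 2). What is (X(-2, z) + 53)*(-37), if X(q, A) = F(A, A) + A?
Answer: -2405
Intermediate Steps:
z = 3 (z = 3/1 = 3*1 = 3)
X(q, A) = A + A² (X(q, A) = A*A + A = A² + A = A + A²)
(X(-2, z) + 53)*(-37) = (3*(1 + 3) + 53)*(-37) = (3*4 + 53)*(-37) = (12 + 53)*(-37) = 65*(-37) = -2405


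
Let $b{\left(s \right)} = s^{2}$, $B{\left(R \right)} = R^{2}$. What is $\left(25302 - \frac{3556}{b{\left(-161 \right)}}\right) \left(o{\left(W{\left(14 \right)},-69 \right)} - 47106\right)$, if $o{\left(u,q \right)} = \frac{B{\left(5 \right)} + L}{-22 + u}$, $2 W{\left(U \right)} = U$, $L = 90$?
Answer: $- \frac{13242633762118}{11109} \approx -1.1921 \cdot 10^{9}$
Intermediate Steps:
$W{\left(U \right)} = \frac{U}{2}$
$o{\left(u,q \right)} = \frac{115}{-22 + u}$ ($o{\left(u,q \right)} = \frac{5^{2} + 90}{-22 + u} = \frac{25 + 90}{-22 + u} = \frac{115}{-22 + u}$)
$\left(25302 - \frac{3556}{b{\left(-161 \right)}}\right) \left(o{\left(W{\left(14 \right)},-69 \right)} - 47106\right) = \left(25302 - \frac{3556}{\left(-161\right)^{2}}\right) \left(\frac{115}{-22 + \frac{1}{2} \cdot 14} - 47106\right) = \left(25302 - \frac{3556}{25921}\right) \left(\frac{115}{-22 + 7} - 47106\right) = \left(25302 - \frac{508}{3703}\right) \left(\frac{115}{-15} - 47106\right) = \left(25302 - \frac{508}{3703}\right) \left(115 \left(- \frac{1}{15}\right) - 47106\right) = \frac{93692798 \left(- \frac{23}{3} - 47106\right)}{3703} = \frac{93692798}{3703} \left(- \frac{141341}{3}\right) = - \frac{13242633762118}{11109}$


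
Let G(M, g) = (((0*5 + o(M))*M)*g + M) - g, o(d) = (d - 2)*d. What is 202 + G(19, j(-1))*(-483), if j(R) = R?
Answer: 2954713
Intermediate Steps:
o(d) = d*(-2 + d) (o(d) = (-2 + d)*d = d*(-2 + d))
G(M, g) = M - g + g*M**2*(-2 + M) (G(M, g) = (((0*5 + M*(-2 + M))*M)*g + M) - g = (((0 + M*(-2 + M))*M)*g + M) - g = (((M*(-2 + M))*M)*g + M) - g = ((M**2*(-2 + M))*g + M) - g = (g*M**2*(-2 + M) + M) - g = (M + g*M**2*(-2 + M)) - g = M - g + g*M**2*(-2 + M))
202 + G(19, j(-1))*(-483) = 202 + (19 - 1*(-1) - 1*19**2*(-2 + 19))*(-483) = 202 + (19 + 1 - 1*361*17)*(-483) = 202 + (19 + 1 - 6137)*(-483) = 202 - 6117*(-483) = 202 + 2954511 = 2954713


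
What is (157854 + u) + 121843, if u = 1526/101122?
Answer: 2020251540/7223 ≈ 2.7970e+5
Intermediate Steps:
u = 109/7223 (u = 1526*(1/101122) = 109/7223 ≈ 0.015091)
(157854 + u) + 121843 = (157854 + 109/7223) + 121843 = 1140179551/7223 + 121843 = 2020251540/7223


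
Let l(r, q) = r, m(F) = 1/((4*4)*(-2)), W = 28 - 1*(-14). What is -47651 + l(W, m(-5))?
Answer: -47609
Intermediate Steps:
W = 42 (W = 28 + 14 = 42)
m(F) = -1/32 (m(F) = 1/(16*(-2)) = 1/(-32) = -1/32)
-47651 + l(W, m(-5)) = -47651 + 42 = -47609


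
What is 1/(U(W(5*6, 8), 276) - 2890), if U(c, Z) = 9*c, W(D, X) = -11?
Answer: -1/2989 ≈ -0.00033456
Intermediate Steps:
1/(U(W(5*6, 8), 276) - 2890) = 1/(9*(-11) - 2890) = 1/(-99 - 2890) = 1/(-2989) = -1/2989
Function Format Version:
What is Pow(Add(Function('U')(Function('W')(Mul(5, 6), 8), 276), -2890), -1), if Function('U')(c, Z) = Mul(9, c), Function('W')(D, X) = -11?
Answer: Rational(-1, 2989) ≈ -0.00033456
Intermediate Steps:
Pow(Add(Function('U')(Function('W')(Mul(5, 6), 8), 276), -2890), -1) = Pow(Add(Mul(9, -11), -2890), -1) = Pow(Add(-99, -2890), -1) = Pow(-2989, -1) = Rational(-1, 2989)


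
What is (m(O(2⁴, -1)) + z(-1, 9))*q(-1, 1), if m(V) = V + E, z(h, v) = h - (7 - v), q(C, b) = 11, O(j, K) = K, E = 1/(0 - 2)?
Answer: -11/2 ≈ -5.5000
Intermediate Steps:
E = -½ (E = 1/(-2) = -½ ≈ -0.50000)
z(h, v) = -7 + h + v (z(h, v) = h + (-7 + v) = -7 + h + v)
m(V) = -½ + V (m(V) = V - ½ = -½ + V)
(m(O(2⁴, -1)) + z(-1, 9))*q(-1, 1) = ((-½ - 1) + (-7 - 1 + 9))*11 = (-3/2 + 1)*11 = -½*11 = -11/2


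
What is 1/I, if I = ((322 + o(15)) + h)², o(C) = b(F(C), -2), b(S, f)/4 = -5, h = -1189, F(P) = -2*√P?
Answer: 1/786769 ≈ 1.2710e-6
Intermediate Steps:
b(S, f) = -20 (b(S, f) = 4*(-5) = -20)
o(C) = -20
I = 786769 (I = ((322 - 20) - 1189)² = (302 - 1189)² = (-887)² = 786769)
1/I = 1/786769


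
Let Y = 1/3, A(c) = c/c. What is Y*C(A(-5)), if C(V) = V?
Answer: ⅓ ≈ 0.33333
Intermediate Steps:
A(c) = 1
Y = ⅓ ≈ 0.33333
Y*C(A(-5)) = (⅓)*1 = ⅓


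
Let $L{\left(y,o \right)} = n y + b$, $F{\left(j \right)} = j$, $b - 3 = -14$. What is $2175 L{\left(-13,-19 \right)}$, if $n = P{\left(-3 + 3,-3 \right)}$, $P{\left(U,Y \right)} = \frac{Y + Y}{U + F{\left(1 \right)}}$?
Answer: $145725$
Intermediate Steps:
$b = -11$ ($b = 3 - 14 = -11$)
$P{\left(U,Y \right)} = \frac{2 Y}{1 + U}$ ($P{\left(U,Y \right)} = \frac{Y + Y}{U + 1} = \frac{2 Y}{1 + U}$)
$n = -6$ ($n = 2 \left(-3\right) \frac{1}{1 + \left(-3 + 3\right)} = 2 \left(-3\right) \frac{1}{1 + 0} = 2 \left(-3\right) 1^{-1} = 2 \left(-3\right) 1 = -6$)
$L{\left(y,o \right)} = -11 - 6 y$ ($L{\left(y,o \right)} = - 6 y - 11 = -11 - 6 y$)
$2175 L{\left(-13,-19 \right)} = 2175 \left(-11 - -78\right) = 2175 \left(-11 + 78\right) = 2175 \cdot 67 = 145725$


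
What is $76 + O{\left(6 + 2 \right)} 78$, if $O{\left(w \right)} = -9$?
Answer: $-626$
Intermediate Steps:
$76 + O{\left(6 + 2 \right)} 78 = 76 - 702 = -626$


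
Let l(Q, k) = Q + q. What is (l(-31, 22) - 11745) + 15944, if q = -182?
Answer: 3986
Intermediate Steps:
l(Q, k) = -182 + Q (l(Q, k) = Q - 182 = -182 + Q)
(l(-31, 22) - 11745) + 15944 = ((-182 - 31) - 11745) + 15944 = (-213 - 11745) + 15944 = -11958 + 15944 = 3986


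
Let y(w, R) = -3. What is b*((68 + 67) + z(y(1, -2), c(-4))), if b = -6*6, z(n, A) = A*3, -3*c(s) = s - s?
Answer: -4860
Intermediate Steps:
c(s) = 0 (c(s) = -(s - s)/3 = -⅓*0 = 0)
z(n, A) = 3*A
b = -36
b*((68 + 67) + z(y(1, -2), c(-4))) = -36*((68 + 67) + 3*0) = -36*(135 + 0) = -36*135 = -4860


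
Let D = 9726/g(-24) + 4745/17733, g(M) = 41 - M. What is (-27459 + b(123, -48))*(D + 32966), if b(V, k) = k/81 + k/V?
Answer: -1160325920047699253/1275978015 ≈ -9.0936e+8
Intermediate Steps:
b(V, k) = k/81 + k/V (b(V, k) = k*(1/81) + k/V = k/81 + k/V)
D = 172779583/1152645 (D = 9726/(41 - 1*(-24)) + 4745/17733 = 9726/(41 + 24) + 4745*(1/17733) = 9726/65 + 4745/17733 = 172779583/1152645 ≈ 149.90)
(-27459 + b(123, -48))*(D + 32966) = (-27459 + ((1/81)*(-48) - 48/123))*(172779583/1152645 + 32966) = (-27459 + (-16/27 - 48*1/123))*(38170874653/1152645) = (-27459 + (-16/27 - 16/41))*(38170874653/1152645) = (-27459 - 1088/1107)*(38170874653/1152645) = -30398201/1107*38170874653/1152645 = -1160325920047699253/1275978015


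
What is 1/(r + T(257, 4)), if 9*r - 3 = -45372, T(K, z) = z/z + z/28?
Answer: -7/35279 ≈ -0.00019842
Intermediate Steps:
T(K, z) = 1 + z/28 (T(K, z) = 1 + z*(1/28) = 1 + z/28)
r = -5041 (r = ⅓ + (⅑)*(-45372) = ⅓ - 15124/3 = -5041)
1/(r + T(257, 4)) = 1/(-5041 + (1 + (1/28)*4)) = 1/(-5041 + (1 + ⅐)) = 1/(-5041 + 8/7) = 1/(-35279/7) = -7/35279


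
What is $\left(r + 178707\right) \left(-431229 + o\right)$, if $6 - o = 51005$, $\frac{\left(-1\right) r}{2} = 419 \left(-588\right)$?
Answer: $-323792472828$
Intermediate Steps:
$r = 492744$ ($r = - 2 \cdot 419 \left(-588\right) = \left(-2\right) \left(-246372\right) = 492744$)
$o = -50999$ ($o = 6 - 51005 = -50999$)
$\left(r + 178707\right) \left(-431229 + o\right) = \left(492744 + 178707\right) \left(-431229 - 50999\right) = 671451 \left(-482228\right) = -323792472828$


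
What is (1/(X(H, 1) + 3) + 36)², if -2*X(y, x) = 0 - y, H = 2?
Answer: 21025/16 ≈ 1314.1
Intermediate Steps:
X(y, x) = y/2 (X(y, x) = -(0 - y)/2 = -(-1)*y/2 = y/2)
(1/(X(H, 1) + 3) + 36)² = (1/((½)*2 + 3) + 36)² = (1/(1 + 3) + 36)² = (1/4 + 36)² = (¼ + 36)² = (145/4)² = 21025/16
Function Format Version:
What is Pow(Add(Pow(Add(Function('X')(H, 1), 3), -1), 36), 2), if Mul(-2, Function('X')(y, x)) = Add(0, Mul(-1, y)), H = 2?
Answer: Rational(21025, 16) ≈ 1314.1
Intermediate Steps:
Function('X')(y, x) = Mul(Rational(1, 2), y) (Function('X')(y, x) = Mul(Rational(-1, 2), Add(0, Mul(-1, y))) = Mul(Rational(-1, 2), Mul(-1, y)) = Mul(Rational(1, 2), y))
Pow(Add(Pow(Add(Function('X')(H, 1), 3), -1), 36), 2) = Pow(Add(Pow(Add(Mul(Rational(1, 2), 2), 3), -1), 36), 2) = Pow(Add(Pow(Add(1, 3), -1), 36), 2) = Pow(Add(Pow(4, -1), 36), 2) = Pow(Add(Rational(1, 4), 36), 2) = Pow(Rational(145, 4), 2) = Rational(21025, 16)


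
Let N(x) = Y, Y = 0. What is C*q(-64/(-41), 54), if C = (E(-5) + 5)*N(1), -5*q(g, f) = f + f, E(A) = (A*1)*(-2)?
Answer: 0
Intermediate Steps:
E(A) = -2*A (E(A) = A*(-2) = -2*A)
N(x) = 0
q(g, f) = -2*f/5 (q(g, f) = -(f + f)/5 = -2*f/5)
C = 0 (C = (-2*(-5) + 5)*0 = (10 + 5)*0 = 15*0 = 0)
C*q(-64/(-41), 54) = 0*(-2/5*54) = 0*(-108/5) = 0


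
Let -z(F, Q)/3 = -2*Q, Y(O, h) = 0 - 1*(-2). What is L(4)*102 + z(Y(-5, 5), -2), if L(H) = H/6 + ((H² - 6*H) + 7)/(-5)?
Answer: 382/5 ≈ 76.400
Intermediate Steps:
Y(O, h) = 2 (Y(O, h) = 0 + 2 = 2)
z(F, Q) = 6*Q (z(F, Q) = -(-6)*Q = 6*Q)
L(H) = -7/5 - H²/5 + 41*H/30 (L(H) = H*(⅙) + (7 + H² - 6*H)*(-⅕) = H/6 + (-7/5 - H²/5 + 6*H/5) = -7/5 - H²/5 + 41*H/30)
L(4)*102 + z(Y(-5, 5), -2) = (-7/5 - ⅕*4² + (41/30)*4)*102 + 6*(-2) = (-7/5 - ⅕*16 + 82/15)*102 - 12 = (-7/5 - 16/5 + 82/15)*102 - 12 = (13/15)*102 - 12 = 442/5 - 12 = 382/5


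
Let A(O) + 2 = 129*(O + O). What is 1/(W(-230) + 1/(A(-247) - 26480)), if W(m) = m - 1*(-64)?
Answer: -90208/14974529 ≈ -0.0060241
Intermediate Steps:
A(O) = -2 + 258*O (A(O) = -2 + 129*(O + O) = -2 + 129*(2*O) = -2 + 258*O)
W(m) = 64 + m (W(m) = m + 64 = 64 + m)
1/(W(-230) + 1/(A(-247) - 26480)) = 1/((64 - 230) + 1/((-2 + 258*(-247)) - 26480)) = 1/(-166 + 1/((-2 - 63726) - 26480)) = 1/(-166 + 1/(-63728 - 26480)) = 1/(-166 + 1/(-90208)) = 1/(-166 - 1/90208) = 1/(-14974529/90208) = -90208/14974529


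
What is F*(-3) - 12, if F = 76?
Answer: -240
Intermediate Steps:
F*(-3) - 12 = 76*(-3) - 12 = -228 - 12 = -240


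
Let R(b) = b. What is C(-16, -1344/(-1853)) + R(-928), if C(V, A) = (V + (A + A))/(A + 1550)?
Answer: -1333314696/1436747 ≈ -928.01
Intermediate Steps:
C(V, A) = (V + 2*A)/(1550 + A)
C(-16, -1344/(-1853)) + R(-928) = (-16 + 2*(-1344/(-1853)))/(1550 - 1344/(-1853)) - 928 = (-16 + 2*(-1344*(-1/1853)))/(1550 - 1344*(-1/1853)) - 928 = (-16 + 2*(1344/1853))/(1550 + 1344/1853) - 928 = (-16 + 2688/1853)/(2873494/1853) - 928 = (1853/2873494)*(-26960/1853) - 928 = -13480/1436747 - 928 = -1333314696/1436747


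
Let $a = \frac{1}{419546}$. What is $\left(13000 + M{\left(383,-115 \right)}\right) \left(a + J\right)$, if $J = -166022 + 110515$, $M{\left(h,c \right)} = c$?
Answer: $- \frac{300062527593585}{419546} \approx -7.1521 \cdot 10^{8}$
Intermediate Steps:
$a = \frac{1}{419546} \approx 2.3835 \cdot 10^{-6}$
$J = -55507$
$\left(13000 + M{\left(383,-115 \right)}\right) \left(a + J\right) = \left(13000 - 115\right) \left(\frac{1}{419546} - 55507\right) = 12885 \left(- \frac{23287739821}{419546}\right) = - \frac{300062527593585}{419546}$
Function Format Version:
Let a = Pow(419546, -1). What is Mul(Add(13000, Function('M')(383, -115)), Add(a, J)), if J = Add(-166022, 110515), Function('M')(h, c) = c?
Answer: Rational(-300062527593585, 419546) ≈ -7.1521e+8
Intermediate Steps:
a = Rational(1, 419546) ≈ 2.3835e-6
J = -55507
Mul(Add(13000, Function('M')(383, -115)), Add(a, J)) = Mul(Add(13000, -115), Add(Rational(1, 419546), -55507)) = Mul(12885, Rational(-23287739821, 419546)) = Rational(-300062527593585, 419546)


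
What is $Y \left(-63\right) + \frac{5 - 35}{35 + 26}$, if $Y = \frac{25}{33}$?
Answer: $- \frac{32355}{671} \approx -48.219$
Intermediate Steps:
$Y = \frac{25}{33}$ ($Y = 25 \cdot \frac{1}{33} = \frac{25}{33} \approx 0.75758$)
$Y \left(-63\right) + \frac{5 - 35}{35 + 26} = \frac{25}{33} \left(-63\right) + \frac{5 - 35}{35 + 26} = - \frac{525}{11} - \frac{30}{61} = - \frac{32355}{671}$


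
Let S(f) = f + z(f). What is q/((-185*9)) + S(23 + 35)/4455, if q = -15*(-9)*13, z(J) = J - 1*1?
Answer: -33898/32967 ≈ -1.0282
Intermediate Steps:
z(J) = -1 + J (z(J) = J - 1 = -1 + J)
q = 1755 (q = 135*13 = 1755)
S(f) = -1 + 2*f (S(f) = f + (-1 + f) = -1 + 2*f)
q/((-185*9)) + S(23 + 35)/4455 = 1755/((-185*9)) + (-1 + 2*(23 + 35))/4455 = 1755/(-1665) + (-1 + 2*58)*(1/4455) = 1755*(-1/1665) + (-1 + 116)*(1/4455) = -39/37 + 115*(1/4455) = -39/37 + 23/891 = -33898/32967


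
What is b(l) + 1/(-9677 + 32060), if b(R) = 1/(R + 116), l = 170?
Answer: 22669/6401538 ≈ 0.0035412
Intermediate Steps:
b(R) = 1/(116 + R)
b(l) + 1/(-9677 + 32060) = 1/(116 + 170) + 1/(-9677 + 32060) = 1/286 + 1/22383 = 22669/6401538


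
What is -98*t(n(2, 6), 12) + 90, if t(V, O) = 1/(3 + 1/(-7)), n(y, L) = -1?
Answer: 557/10 ≈ 55.700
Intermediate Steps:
t(V, O) = 7/20 (t(V, O) = 1/(3 - ⅐) = 1/(20/7) = 7/20)
-98*t(n(2, 6), 12) + 90 = -98*7/20 + 90 = -343/10 + 90 = 557/10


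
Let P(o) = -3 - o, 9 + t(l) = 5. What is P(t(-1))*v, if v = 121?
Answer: 121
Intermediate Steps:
t(l) = -4 (t(l) = -9 + 5 = -4)
P(t(-1))*v = (-3 - 1*(-4))*121 = (-3 + 4)*121 = 1*121 = 121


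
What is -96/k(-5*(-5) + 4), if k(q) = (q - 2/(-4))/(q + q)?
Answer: -11136/59 ≈ -188.75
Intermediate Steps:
k(q) = (½ + q)/(2*q) (k(q) = (q - 2*(-¼))/((2*q)) = (q + ½)*(1/(2*q)) = (½ + q)*(1/(2*q)) = (½ + q)/(2*q))
-96/k(-5*(-5) + 4) = -96*4*(-5*(-5) + 4)/(1 + 2*(-5*(-5) + 4)) = -96*4*(25 + 4)/(1 + 2*(25 + 4)) = -96*116/(1 + 2*29) = -96*116/(1 + 58) = -96/((¼)*(1/29)*59) = -96/59/116 = -96*116/59 = -11136/59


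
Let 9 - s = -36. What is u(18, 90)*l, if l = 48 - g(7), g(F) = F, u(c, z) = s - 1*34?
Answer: 451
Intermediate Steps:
s = 45 (s = 9 - 1*(-36) = 9 + 36 = 45)
u(c, z) = 11 (u(c, z) = 45 - 1*34 = 45 - 34 = 11)
l = 41 (l = 48 - 1*7 = 48 - 7 = 41)
u(18, 90)*l = 11*41 = 451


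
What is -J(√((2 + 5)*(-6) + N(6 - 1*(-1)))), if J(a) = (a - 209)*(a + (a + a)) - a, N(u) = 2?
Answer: 120 + 1256*I*√10 ≈ 120.0 + 3971.8*I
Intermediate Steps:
J(a) = -a + 3*a*(-209 + a) (J(a) = (-209 + a)*(a + 2*a) - a = (-209 + a)*(3*a) - a = 3*a*(-209 + a) - a = -a + 3*a*(-209 + a))
-J(√((2 + 5)*(-6) + N(6 - 1*(-1)))) = -√((2 + 5)*(-6) + 2)*(-628 + 3*√((2 + 5)*(-6) + 2)) = -√(7*(-6) + 2)*(-628 + 3*√(7*(-6) + 2)) = -√(-42 + 2)*(-628 + 3*√(-42 + 2)) = -√(-40)*(-628 + 3*√(-40)) = -2*I*√10*(-628 + 3*(2*I*√10)) = -2*I*√10*(-628 + 6*I*√10)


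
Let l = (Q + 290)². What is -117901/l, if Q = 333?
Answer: -16843/55447 ≈ -0.30377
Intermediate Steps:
l = 388129 (l = (333 + 290)² = 623² = 388129)
-117901/l = -117901/388129 = -117901*1/388129 = -16843/55447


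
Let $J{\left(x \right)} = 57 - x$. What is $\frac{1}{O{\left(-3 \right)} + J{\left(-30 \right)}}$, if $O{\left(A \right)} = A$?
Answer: $\frac{1}{84} \approx 0.011905$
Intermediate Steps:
$\frac{1}{O{\left(-3 \right)} + J{\left(-30 \right)}} = \frac{1}{-3 + \left(57 - -30\right)} = \frac{1}{-3 + \left(57 + 30\right)} = \frac{1}{-3 + 87} = \frac{1}{84}$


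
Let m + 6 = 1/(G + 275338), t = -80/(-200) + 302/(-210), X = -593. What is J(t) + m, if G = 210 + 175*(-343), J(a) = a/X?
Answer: -3833032538/639025695 ≈ -5.9982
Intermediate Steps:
t = -109/105 (t = -80*(-1/200) + 302*(-1/210) = ⅖ - 151/105 = -109/105 ≈ -1.0381)
J(a) = -a/593 (J(a) = a/(-593) = a*(-1/593) = -a/593)
G = -59815 (G = 210 - 60025 = -59815)
m = -1293137/215523 (m = -6 + 1/(-59815 + 275338) = -6 + 1/215523 = -1293137/215523 ≈ -6.0000)
J(t) + m = -1/593*(-109/105) - 1293137/215523 = 109/62265 - 1293137/215523 = -3833032538/639025695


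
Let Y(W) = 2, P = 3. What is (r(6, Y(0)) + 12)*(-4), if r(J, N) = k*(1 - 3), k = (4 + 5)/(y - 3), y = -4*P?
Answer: -264/5 ≈ -52.800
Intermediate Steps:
y = -12 (y = -4*3 = -12)
k = -⅗ (k = (4 + 5)/(-12 - 3) = 9/(-15) = 9*(-1/15) = -⅗ ≈ -0.60000)
r(J, N) = 6/5 (r(J, N) = -3*(1 - 3)/5 = -⅗*(-2) = 6/5)
(r(6, Y(0)) + 12)*(-4) = (6/5 + 12)*(-4) = (66/5)*(-4) = -264/5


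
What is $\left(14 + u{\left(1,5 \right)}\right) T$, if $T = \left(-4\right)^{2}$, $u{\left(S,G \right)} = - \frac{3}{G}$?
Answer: $\frac{1072}{5} \approx 214.4$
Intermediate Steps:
$T = 16$
$\left(14 + u{\left(1,5 \right)}\right) T = \left(14 - \frac{3}{5}\right) 16 = \frac{67}{5} \cdot 16 = \frac{1072}{5}$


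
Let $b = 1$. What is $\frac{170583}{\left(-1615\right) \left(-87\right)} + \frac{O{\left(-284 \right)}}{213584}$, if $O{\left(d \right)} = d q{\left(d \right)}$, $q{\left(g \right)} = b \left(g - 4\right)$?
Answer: $\frac{998458009}{625200415} \approx 1.597$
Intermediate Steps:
$q{\left(g \right)} = -4 + g$ ($q{\left(g \right)} = 1 \left(g - 4\right) = 1 \left(-4 + g\right) = -4 + g$)
$O{\left(d \right)} = d \left(-4 + d\right)$
$\frac{170583}{\left(-1615\right) \left(-87\right)} + \frac{O{\left(-284 \right)}}{213584} = \frac{170583}{\left(-1615\right) \left(-87\right)} + \frac{\left(-284\right) \left(-4 - 284\right)}{213584} = \frac{170583}{140505} + \left(-284\right) \left(-288\right) \frac{1}{213584} = 170583 \cdot \frac{1}{140505} + 81792 \cdot \frac{1}{213584} = \frac{56861}{46835} + \frac{5112}{13349} = \frac{998458009}{625200415}$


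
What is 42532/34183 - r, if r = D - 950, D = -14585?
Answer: 531075437/34183 ≈ 15536.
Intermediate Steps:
r = -15535 (r = -14585 - 950 = -15535)
42532/34183 - r = 42532/34183 - 1*(-15535) = 42532*(1/34183) + 15535 = 42532/34183 + 15535 = 531075437/34183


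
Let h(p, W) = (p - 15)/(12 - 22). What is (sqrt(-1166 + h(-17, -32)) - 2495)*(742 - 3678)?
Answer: 7325320 - 8808*I*sqrt(3230)/5 ≈ 7.3253e+6 - 1.0012e+5*I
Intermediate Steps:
h(p, W) = 3/2 - p/10 (h(p, W) = (-15 + p)/(-10) = (-15 + p)*(-1/10) = 3/2 - p/10)
(sqrt(-1166 + h(-17, -32)) - 2495)*(742 - 3678) = (sqrt(-1166 + (3/2 - 1/10*(-17))) - 2495)*(742 - 3678) = (sqrt(-1166 + (3/2 + 17/10)) - 2495)*(-2936) = (sqrt(-1166 + 16/5) - 2495)*(-2936) = (sqrt(-5814/5) - 2495)*(-2936) = (3*I*sqrt(3230)/5 - 2495)*(-2936) = (-2495 + 3*I*sqrt(3230)/5)*(-2936) = 7325320 - 8808*I*sqrt(3230)/5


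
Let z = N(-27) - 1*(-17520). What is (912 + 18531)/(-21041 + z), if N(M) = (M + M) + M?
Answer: -19443/3602 ≈ -5.3978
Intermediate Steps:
N(M) = 3*M (N(M) = 2*M + M = 3*M)
z = 17439 (z = 3*(-27) - 1*(-17520) = -81 + 17520 = 17439)
(912 + 18531)/(-21041 + z) = (912 + 18531)/(-21041 + 17439) = 19443/(-3602) = 19443*(-1/3602) = -19443/3602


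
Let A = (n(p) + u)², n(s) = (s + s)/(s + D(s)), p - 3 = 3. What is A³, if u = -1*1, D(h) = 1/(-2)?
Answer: 4826809/1771561 ≈ 2.7246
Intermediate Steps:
D(h) = -½
p = 6 (p = 3 + 3 = 6)
u = -1
n(s) = 2*s/(-½ + s) (n(s) = (s + s)/(s - ½) = (2*s)/(-½ + s) = 2*s/(-½ + s))
A = 169/121 (A = (4*6/(-1 + 2*6) - 1)² = (4*6/(-1 + 12) - 1)² = (4*6/11 - 1)² = (4*6*(1/11) - 1)² = (24/11 - 1)² = (13/11)² = 169/121 ≈ 1.3967)
A³ = (169/121)³ = 4826809/1771561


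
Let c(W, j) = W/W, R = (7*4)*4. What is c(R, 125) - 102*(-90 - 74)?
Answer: 16729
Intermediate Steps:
R = 112 (R = 28*4 = 112)
c(W, j) = 1
c(R, 125) - 102*(-90 - 74) = 1 - 102*(-90 - 74) = 1 - 102*(-164) = 1 - 1*(-16728) = 1 + 16728 = 16729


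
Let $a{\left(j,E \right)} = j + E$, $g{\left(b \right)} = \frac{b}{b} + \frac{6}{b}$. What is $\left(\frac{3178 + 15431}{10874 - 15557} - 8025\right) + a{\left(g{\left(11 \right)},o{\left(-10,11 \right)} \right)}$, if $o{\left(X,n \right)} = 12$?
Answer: $- \frac{137632919}{17171} \approx -8015.4$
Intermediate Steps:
$g{\left(b \right)} = 1 + \frac{6}{b}$
$a{\left(j,E \right)} = E + j$
$\left(\frac{3178 + 15431}{10874 - 15557} - 8025\right) + a{\left(g{\left(11 \right)},o{\left(-10,11 \right)} \right)} = \left(\frac{3178 + 15431}{10874 - 15557} - 8025\right) + \left(12 + \frac{6 + 11}{11}\right) = \left(\frac{18609}{-4683} - 8025\right) + \left(12 + \frac{1}{11} \cdot 17\right) = \left(18609 \left(- \frac{1}{4683}\right) - 8025\right) + \left(12 + \frac{17}{11}\right) = \left(- \frac{6203}{1561} - 8025\right) + \frac{149}{11} = - \frac{12533228}{1561} + \frac{149}{11} = - \frac{137632919}{17171}$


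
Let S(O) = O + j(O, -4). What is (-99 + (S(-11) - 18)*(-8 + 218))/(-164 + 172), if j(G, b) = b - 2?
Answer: -7449/8 ≈ -931.13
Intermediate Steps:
j(G, b) = -2 + b
S(O) = -6 + O (S(O) = O + (-2 - 4) = O - 6 = -6 + O)
(-99 + (S(-11) - 18)*(-8 + 218))/(-164 + 172) = (-99 + ((-6 - 11) - 18)*(-8 + 218))/(-164 + 172) = (-99 + (-17 - 18)*210)/8 = (-99 - 35*210)*(⅛) = (-99 - 7350)*(⅛) = -7449*⅛ = -7449/8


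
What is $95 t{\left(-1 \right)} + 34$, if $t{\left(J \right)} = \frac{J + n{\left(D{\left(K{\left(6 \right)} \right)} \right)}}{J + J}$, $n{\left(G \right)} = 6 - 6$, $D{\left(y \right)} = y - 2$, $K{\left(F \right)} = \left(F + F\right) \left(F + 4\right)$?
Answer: $\frac{163}{2} \approx 81.5$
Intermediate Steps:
$K{\left(F \right)} = 2 F \left(4 + F\right)$
$D{\left(y \right)} = -2 + y$ ($D{\left(y \right)} = y - 2 = -2 + y$)
$n{\left(G \right)} = 0$ ($n{\left(G \right)} = 6 - 6 = 0$)
$t{\left(J \right)} = \frac{1}{2}$ ($t{\left(J \right)} = \frac{J + 0}{J + J} = \frac{J}{2 J} = J \frac{1}{2 J} = \frac{1}{2}$)
$95 t{\left(-1 \right)} + 34 = 95 \cdot \frac{1}{2} + 34 = \frac{95}{2} + 34 = \frac{163}{2}$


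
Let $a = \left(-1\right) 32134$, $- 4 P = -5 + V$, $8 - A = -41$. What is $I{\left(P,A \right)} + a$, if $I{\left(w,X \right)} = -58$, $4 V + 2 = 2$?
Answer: $-32192$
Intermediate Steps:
$A = 49$ ($A = 8 - -41 = 8 + 41 = 49$)
$V = 0$ ($V = - \frac{1}{2} + \frac{1}{4} \cdot 2 = - \frac{1}{2} + \frac{1}{2} = 0$)
$P = \frac{5}{4}$ ($P = - \frac{-5 + 0}{4} = \left(- \frac{1}{4}\right) \left(-5\right) = \frac{5}{4} \approx 1.25$)
$a = -32134$
$I{\left(P,A \right)} + a = -58 - 32134 = -32192$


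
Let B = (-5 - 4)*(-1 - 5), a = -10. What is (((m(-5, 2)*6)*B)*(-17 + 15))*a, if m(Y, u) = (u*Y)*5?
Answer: -324000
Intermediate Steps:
m(Y, u) = 5*Y*u (m(Y, u) = (Y*u)*5 = 5*Y*u)
B = 54 (B = -9*(-6) = 54)
(((m(-5, 2)*6)*B)*(-17 + 15))*a = ((((5*(-5)*2)*6)*54)*(-17 + 15))*(-10) = ((-50*6*54)*(-2))*(-10) = (-300*54*(-2))*(-10) = -16200*(-2)*(-10) = 32400*(-10) = -324000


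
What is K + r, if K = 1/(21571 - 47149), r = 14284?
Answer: 365356151/25578 ≈ 14284.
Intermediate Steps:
K = -1/25578 (K = 1/(-25578) = -1/25578 ≈ -3.9096e-5)
K + r = -1/25578 + 14284 = 365356151/25578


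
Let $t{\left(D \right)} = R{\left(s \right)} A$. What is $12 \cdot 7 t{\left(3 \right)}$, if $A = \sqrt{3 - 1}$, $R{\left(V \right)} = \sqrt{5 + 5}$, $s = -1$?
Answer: $168 \sqrt{5} \approx 375.66$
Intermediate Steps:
$R{\left(V \right)} = \sqrt{10}$
$A = \sqrt{2} \approx 1.4142$
$t{\left(D \right)} = 2 \sqrt{5}$ ($t{\left(D \right)} = \sqrt{10} \sqrt{2} = 2 \sqrt{5}$)
$12 \cdot 7 t{\left(3 \right)} = 12 \cdot 7 \cdot 2 \sqrt{5} = 84 \cdot 2 \sqrt{5} = 168 \sqrt{5}$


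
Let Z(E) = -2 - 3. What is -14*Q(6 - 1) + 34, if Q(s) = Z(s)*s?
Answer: 384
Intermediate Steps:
Z(E) = -5
Q(s) = -5*s
-14*Q(6 - 1) + 34 = -(-70)*(6 - 1) + 34 = -(-70)*5 + 34 = -14*(-25) + 34 = 350 + 34 = 384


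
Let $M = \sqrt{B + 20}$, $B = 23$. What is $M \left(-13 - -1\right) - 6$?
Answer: $-6 - 12 \sqrt{43} \approx -84.689$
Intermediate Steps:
$M = \sqrt{43}$ ($M = \sqrt{23 + 20} = \sqrt{43} \approx 6.5574$)
$M \left(-13 - -1\right) - 6 = \sqrt{43} \left(-13 - -1\right) - 6 = \sqrt{43} \left(-13 + 1\right) - 6 = \sqrt{43} \left(-12\right) - 6 = - 12 \sqrt{43} - 6 = -6 - 12 \sqrt{43}$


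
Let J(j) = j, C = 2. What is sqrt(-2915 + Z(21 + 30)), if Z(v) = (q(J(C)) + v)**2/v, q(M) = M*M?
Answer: 2*I*sqrt(1856910)/51 ≈ 53.439*I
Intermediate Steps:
q(M) = M**2
Z(v) = (4 + v)**2/v (Z(v) = (2**2 + v)**2/v = (4 + v)**2/v)
sqrt(-2915 + Z(21 + 30)) = sqrt(-2915 + (4 + (21 + 30))**2/(21 + 30)) = sqrt(-2915 + (4 + 51)**2/51) = sqrt(-2915 + (1/51)*55**2) = sqrt(-2915 + (1/51)*3025) = sqrt(-2915 + 3025/51) = sqrt(-145640/51) = 2*I*sqrt(1856910)/51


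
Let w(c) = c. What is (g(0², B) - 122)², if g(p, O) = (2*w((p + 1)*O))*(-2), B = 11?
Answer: 27556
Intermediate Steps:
g(p, O) = -4*O*(1 + p) (g(p, O) = (2*((p + 1)*O))*(-2) = (2*((1 + p)*O))*(-2) = (2*(O*(1 + p)))*(-2) = (2*O*(1 + p))*(-2) = -4*O*(1 + p))
(g(0², B) - 122)² = (-4*11*(1 + 0²) - 122)² = (-4*11*(1 + 0) - 122)² = (-4*11*1 - 122)² = (-44 - 122)² = (-166)² = 27556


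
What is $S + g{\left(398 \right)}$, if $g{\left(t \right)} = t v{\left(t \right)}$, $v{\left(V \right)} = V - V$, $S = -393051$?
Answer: $-393051$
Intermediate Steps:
$v{\left(V \right)} = 0$
$g{\left(t \right)} = 0$ ($g{\left(t \right)} = t 0 = 0$)
$S + g{\left(398 \right)} = -393051 + 0 = -393051$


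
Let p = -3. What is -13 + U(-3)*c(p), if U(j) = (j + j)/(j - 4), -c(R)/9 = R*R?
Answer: -577/7 ≈ -82.429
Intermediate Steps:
c(R) = -9*R² (c(R) = -9*R*R = -9*R²)
U(j) = 2*j/(-4 + j) (U(j) = (2*j)/(-4 + j) = 2*j/(-4 + j))
-13 + U(-3)*c(p) = -13 + (2*(-3)/(-4 - 3))*(-9*(-3)²) = -13 + (2*(-3)/(-7))*(-9*9) = -13 + (2*(-3)*(-⅐))*(-81) = -13 + (6/7)*(-81) = -13 - 486/7 = -577/7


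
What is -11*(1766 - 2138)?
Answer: 4092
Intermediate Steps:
-11*(1766 - 2138) = -11*(-372) = 4092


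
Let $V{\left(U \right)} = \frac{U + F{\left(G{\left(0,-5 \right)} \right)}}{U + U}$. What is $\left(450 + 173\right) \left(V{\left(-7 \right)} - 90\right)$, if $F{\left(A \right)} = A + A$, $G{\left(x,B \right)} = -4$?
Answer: $- \frac{110805}{2} \approx -55403.0$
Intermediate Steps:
$F{\left(A \right)} = 2 A$
$V{\left(U \right)} = \frac{-8 + U}{2 U}$ ($V{\left(U \right)} = \frac{U + 2 \left(-4\right)}{U + U} = \frac{U - 8}{2 U} = \left(-8 + U\right) \frac{1}{2 U} = \frac{-8 + U}{2 U}$)
$\left(450 + 173\right) \left(V{\left(-7 \right)} - 90\right) = \left(450 + 173\right) \left(\frac{-8 - 7}{2 \left(-7\right)} - 90\right) = 623 \left(\frac{1}{2} \left(- \frac{1}{7}\right) \left(-15\right) - 90\right) = 623 \left(\frac{15}{14} - 90\right) = 623 \left(- \frac{1245}{14}\right) = - \frac{110805}{2}$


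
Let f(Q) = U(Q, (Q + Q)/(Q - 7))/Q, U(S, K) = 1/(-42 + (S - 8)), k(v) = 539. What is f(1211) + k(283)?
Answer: 757818370/1405971 ≈ 539.00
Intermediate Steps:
U(S, K) = 1/(-50 + S) (U(S, K) = 1/(-42 + (-8 + S)) = 1/(-50 + S))
f(Q) = 1/(Q*(-50 + Q)) (f(Q) = 1/((-50 + Q)*Q) = 1/(Q*(-50 + Q)))
f(1211) + k(283) = 1/(1211*(-50 + 1211)) + 539 = (1/1211)/1161 + 539 = (1/1211)*(1/1161) + 539 = 1/1405971 + 539 = 757818370/1405971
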